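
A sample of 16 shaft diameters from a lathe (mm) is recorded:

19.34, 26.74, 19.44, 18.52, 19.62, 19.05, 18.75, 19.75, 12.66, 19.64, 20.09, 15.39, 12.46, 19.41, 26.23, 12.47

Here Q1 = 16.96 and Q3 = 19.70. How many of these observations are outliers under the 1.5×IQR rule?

5

IQR = 2.74; fences at 16.96 − 4.11 = 12.85 and 19.70 + 4.11 = 23.81.
Outside the cutoffs: 12.46, 12.47, 12.66, 26.23, 26.74.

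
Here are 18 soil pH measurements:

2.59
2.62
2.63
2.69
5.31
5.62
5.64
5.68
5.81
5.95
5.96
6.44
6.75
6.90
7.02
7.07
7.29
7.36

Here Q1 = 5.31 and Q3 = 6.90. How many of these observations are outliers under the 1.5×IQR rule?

4

IQR = 1.59; fences at 5.31 − 2.385 = 2.925 and 6.90 + 2.385 = 9.285.
Outside the cutoffs: 2.59, 2.62, 2.63, 2.69.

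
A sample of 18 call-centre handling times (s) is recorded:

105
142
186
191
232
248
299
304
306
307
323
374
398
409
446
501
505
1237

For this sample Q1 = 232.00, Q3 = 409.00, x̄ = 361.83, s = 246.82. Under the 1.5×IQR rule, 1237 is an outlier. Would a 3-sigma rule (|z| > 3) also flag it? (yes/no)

z = (1237 − 361.83) / 246.82 = 3.55.
|z| = 3.55 > 3.

yes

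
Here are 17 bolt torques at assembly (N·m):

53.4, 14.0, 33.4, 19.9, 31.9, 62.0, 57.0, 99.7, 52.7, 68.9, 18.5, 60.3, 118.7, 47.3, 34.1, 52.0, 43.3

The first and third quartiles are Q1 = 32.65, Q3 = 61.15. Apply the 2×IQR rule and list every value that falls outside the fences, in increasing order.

118.7

IQR = Q3 − Q1 = 61.15 − 32.65 = 28.50.
Lower fence = Q1 − 2·IQR = 32.65 − 57.00 = -24.35.
Upper fence = Q3 + 2·IQR = 61.15 + 57.00 = 118.15.
118.7 > 118.15 → outlier.
All remaining values lie within [-24.35, 118.15].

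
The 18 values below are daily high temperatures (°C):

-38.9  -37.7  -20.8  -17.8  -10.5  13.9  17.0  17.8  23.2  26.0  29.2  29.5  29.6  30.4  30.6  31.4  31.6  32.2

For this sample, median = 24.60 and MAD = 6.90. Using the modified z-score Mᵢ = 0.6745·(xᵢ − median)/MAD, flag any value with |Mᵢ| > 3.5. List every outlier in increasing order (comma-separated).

-38.9, -37.7, -20.8, -17.8

|Mᵢ| > 3.5 ⇔ |xᵢ − 24.60| > 3.5·6.90/0.6745 = 35.80.
So outliers lie outside [-11.20, 60.40].
-38.9: M = -6.21 → outlier.
-37.7: M = -6.09 → outlier.
-20.8: M = -4.44 → outlier.
-17.8: M = -4.14 → outlier.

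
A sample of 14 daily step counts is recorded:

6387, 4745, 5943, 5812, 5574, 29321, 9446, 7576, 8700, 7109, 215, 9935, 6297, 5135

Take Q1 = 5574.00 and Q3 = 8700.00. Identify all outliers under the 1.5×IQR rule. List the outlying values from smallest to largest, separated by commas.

IQR = Q3 − Q1 = 8700.00 − 5574.00 = 3126.00.
Lower fence = Q1 − 1.5·IQR = 5574.00 − 4689.00 = 885.00.
Upper fence = Q3 + 1.5·IQR = 8700.00 + 4689.00 = 13389.00.
215 < 885.00 → outlier.
29321 > 13389.00 → outlier.
All remaining values lie within [885.00, 13389.00].

215, 29321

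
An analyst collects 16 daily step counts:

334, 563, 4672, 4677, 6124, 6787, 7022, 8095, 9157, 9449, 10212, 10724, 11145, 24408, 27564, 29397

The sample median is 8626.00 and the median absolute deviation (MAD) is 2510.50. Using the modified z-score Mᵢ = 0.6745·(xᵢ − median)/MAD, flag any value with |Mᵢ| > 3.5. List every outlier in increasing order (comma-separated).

|Mᵢ| > 3.5 ⇔ |xᵢ − 8626.00| > 3.5·2510.50/0.6745 = 13027.06.
So outliers lie outside [-4401.06, 21653.06].
24408: M = 4.24 → outlier.
27564: M = 5.09 → outlier.
29397: M = 5.58 → outlier.

24408, 27564, 29397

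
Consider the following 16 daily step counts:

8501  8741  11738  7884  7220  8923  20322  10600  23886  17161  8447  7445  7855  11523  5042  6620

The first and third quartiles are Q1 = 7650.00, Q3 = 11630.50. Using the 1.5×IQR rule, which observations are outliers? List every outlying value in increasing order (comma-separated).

IQR = Q3 − Q1 = 11630.50 − 7650.00 = 3980.50.
Lower fence = Q1 − 1.5·IQR = 7650.00 − 5970.75 = 1679.25.
Upper fence = Q3 + 1.5·IQR = 11630.50 + 5970.75 = 17601.25.
20322 > 17601.25 → outlier.
23886 > 17601.25 → outlier.
All remaining values lie within [1679.25, 17601.25].

20322, 23886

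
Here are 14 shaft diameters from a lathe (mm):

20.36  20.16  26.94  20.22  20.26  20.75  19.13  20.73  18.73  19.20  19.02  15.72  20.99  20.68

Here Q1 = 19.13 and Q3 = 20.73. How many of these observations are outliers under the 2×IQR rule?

IQR = 1.60; fences at 19.13 − 3.20 = 15.93 and 20.73 + 3.20 = 23.93.
Outside the cutoffs: 15.72, 26.94.

2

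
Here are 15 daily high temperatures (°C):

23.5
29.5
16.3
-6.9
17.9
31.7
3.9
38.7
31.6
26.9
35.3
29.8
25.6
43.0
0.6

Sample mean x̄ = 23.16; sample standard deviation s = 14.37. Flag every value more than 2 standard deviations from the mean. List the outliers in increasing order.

-6.9

Cutoffs at x̄ ± 2s: 23.16 ± 2·14.37 = [-5.58, 51.90].
-6.9: z = -2.09, |z| > 2 → outlier.
Every other value lies within [-5.58, 51.90].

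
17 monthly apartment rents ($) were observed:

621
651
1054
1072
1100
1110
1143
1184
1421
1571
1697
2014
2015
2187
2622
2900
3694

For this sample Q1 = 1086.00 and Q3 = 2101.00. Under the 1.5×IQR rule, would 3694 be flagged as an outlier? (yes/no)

yes

IQR = Q3 − Q1 = 2101.00 − 1086.00 = 1015.00.
Lower fence = Q1 − 1.5·IQR = 1086.00 − 1522.50 = -436.50.
Upper fence = Q3 + 1.5·IQR = 2101.00 + 1522.50 = 3623.50.
3694 lies above the upper fence.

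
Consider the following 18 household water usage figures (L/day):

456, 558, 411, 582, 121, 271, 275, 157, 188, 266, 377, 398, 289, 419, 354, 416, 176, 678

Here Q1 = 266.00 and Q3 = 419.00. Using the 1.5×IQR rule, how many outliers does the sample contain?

IQR = 153.00; fences at 266.00 − 229.50 = 36.50 and 419.00 + 229.50 = 648.50.
Outside the cutoffs: 678.

1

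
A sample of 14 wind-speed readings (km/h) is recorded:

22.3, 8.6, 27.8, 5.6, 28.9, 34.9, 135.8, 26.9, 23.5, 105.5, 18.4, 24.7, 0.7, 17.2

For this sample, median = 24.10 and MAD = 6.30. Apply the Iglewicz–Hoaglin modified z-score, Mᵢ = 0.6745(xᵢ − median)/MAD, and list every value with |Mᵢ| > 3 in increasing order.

|Mᵢ| > 3 ⇔ |xᵢ − 24.10| > 3·6.30/0.6745 = 28.02.
So outliers lie outside [-3.92, 52.12].
105.5: M = 8.71 → outlier.
135.8: M = 11.96 → outlier.

105.5, 135.8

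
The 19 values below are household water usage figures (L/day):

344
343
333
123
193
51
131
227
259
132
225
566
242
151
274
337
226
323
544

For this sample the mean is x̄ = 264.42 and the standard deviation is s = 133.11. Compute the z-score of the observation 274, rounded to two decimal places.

0.07

z = (274 − 264.42) / 133.11 = 0.07.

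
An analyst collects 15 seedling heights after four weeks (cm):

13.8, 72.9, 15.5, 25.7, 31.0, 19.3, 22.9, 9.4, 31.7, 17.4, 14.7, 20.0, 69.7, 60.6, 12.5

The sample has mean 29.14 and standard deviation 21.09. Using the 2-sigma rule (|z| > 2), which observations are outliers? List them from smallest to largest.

Cutoffs at x̄ ± 2s: 29.14 ± 2·21.09 = [-13.04, 71.32].
72.9: z = 2.07, |z| > 2 → outlier.
Every other value lies within [-13.04, 71.32].

72.9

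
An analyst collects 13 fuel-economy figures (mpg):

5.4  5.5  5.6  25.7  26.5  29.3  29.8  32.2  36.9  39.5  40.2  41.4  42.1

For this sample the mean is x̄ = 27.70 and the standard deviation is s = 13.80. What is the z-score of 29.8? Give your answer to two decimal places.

z = (29.8 − 27.70) / 13.80 = 0.15.

0.15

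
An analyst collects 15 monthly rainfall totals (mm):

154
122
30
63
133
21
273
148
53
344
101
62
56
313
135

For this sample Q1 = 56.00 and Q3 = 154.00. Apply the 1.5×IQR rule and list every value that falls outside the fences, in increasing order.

313, 344

IQR = Q3 − Q1 = 154.00 − 56.00 = 98.00.
Lower fence = Q1 − 1.5·IQR = 56.00 − 147.00 = -91.00.
Upper fence = Q3 + 1.5·IQR = 154.00 + 147.00 = 301.00.
313 > 301.00 → outlier.
344 > 301.00 → outlier.
All remaining values lie within [-91.00, 301.00].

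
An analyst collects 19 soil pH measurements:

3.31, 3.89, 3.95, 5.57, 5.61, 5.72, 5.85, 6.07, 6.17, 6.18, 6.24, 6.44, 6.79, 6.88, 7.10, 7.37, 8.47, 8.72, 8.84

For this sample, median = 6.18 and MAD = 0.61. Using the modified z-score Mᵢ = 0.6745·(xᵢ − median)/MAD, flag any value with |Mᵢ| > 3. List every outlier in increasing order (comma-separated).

3.31

|Mᵢ| > 3 ⇔ |xᵢ − 6.18| > 3·0.61/0.6745 = 2.71.
So outliers lie outside [3.47, 8.89].
3.31: M = -3.17 → outlier.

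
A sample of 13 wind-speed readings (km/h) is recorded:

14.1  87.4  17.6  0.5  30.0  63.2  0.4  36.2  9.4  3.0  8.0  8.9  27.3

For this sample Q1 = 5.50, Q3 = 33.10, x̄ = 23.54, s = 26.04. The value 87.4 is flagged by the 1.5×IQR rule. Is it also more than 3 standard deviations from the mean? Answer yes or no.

no

z = (87.4 − 23.54) / 26.04 = 2.45.
|z| = 2.45 ≤ 3.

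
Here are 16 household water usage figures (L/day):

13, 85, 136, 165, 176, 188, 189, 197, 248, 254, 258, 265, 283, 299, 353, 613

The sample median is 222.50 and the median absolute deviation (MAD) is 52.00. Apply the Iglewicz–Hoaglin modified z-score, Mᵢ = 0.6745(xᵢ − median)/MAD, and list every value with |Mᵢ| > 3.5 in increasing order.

|Mᵢ| > 3.5 ⇔ |xᵢ − 222.50| > 3.5·52.00/0.6745 = 269.83.
So outliers lie outside [-47.33, 492.33].
613: M = 5.07 → outlier.

613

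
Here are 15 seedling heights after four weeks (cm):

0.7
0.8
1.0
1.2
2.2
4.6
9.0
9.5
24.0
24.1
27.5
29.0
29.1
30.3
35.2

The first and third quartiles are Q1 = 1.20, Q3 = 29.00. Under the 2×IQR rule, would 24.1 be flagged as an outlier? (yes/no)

no

IQR = Q3 − Q1 = 29.00 − 1.20 = 27.80.
Lower fence = Q1 − 2·IQR = 1.20 − 55.60 = -54.40.
Upper fence = Q3 + 2·IQR = 29.00 + 55.60 = 84.60.
24.1 lies within [-54.40, 84.60].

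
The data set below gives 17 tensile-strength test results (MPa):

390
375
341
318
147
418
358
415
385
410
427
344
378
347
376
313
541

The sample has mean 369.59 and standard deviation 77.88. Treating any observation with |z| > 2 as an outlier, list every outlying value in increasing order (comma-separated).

Cutoffs at x̄ ± 2s: 369.59 ± 2·77.88 = [213.83, 525.35].
147: z = -2.86, |z| > 2 → outlier.
541: z = 2.20, |z| > 2 → outlier.
Every other value lies within [213.83, 525.35].

147, 541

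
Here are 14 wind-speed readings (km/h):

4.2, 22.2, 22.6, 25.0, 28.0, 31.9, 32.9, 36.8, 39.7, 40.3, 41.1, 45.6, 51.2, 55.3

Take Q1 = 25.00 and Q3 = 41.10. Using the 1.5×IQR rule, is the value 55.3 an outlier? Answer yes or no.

no

IQR = Q3 − Q1 = 41.10 − 25.00 = 16.10.
Lower fence = Q1 − 1.5·IQR = 25.00 − 24.15 = 0.85.
Upper fence = Q3 + 1.5·IQR = 41.10 + 24.15 = 65.25.
55.3 lies within [0.85, 65.25].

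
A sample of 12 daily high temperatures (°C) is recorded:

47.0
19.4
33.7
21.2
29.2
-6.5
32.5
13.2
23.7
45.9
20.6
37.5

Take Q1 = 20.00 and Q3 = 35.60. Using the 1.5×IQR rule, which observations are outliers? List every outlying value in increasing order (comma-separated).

-6.5

IQR = Q3 − Q1 = 35.60 − 20.00 = 15.60.
Lower fence = Q1 − 1.5·IQR = 20.00 − 23.40 = -3.40.
Upper fence = Q3 + 1.5·IQR = 35.60 + 23.40 = 59.00.
-6.5 < -3.40 → outlier.
All remaining values lie within [-3.40, 59.00].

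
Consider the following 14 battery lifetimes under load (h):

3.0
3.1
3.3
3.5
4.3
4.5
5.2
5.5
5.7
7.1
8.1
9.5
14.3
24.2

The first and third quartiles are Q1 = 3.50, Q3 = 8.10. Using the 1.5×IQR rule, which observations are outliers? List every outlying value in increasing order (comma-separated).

IQR = Q3 − Q1 = 8.10 − 3.50 = 4.60.
Lower fence = Q1 − 1.5·IQR = 3.50 − 6.90 = -3.40.
Upper fence = Q3 + 1.5·IQR = 8.10 + 6.90 = 15.00.
24.2 > 15.00 → outlier.
All remaining values lie within [-3.40, 15.00].

24.2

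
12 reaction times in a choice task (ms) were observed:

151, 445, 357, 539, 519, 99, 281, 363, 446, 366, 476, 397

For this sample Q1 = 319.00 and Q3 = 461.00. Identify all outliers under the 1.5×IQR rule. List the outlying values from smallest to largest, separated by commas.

99

IQR = Q3 − Q1 = 461.00 − 319.00 = 142.00.
Lower fence = Q1 − 1.5·IQR = 319.00 − 213.00 = 106.00.
Upper fence = Q3 + 1.5·IQR = 461.00 + 213.00 = 674.00.
99 < 106.00 → outlier.
All remaining values lie within [106.00, 674.00].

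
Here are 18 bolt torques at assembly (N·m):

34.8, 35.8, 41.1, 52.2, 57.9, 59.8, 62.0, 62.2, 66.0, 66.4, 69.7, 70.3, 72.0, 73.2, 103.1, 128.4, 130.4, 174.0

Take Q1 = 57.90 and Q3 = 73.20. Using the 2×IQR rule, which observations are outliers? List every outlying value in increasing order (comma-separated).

128.4, 130.4, 174.0

IQR = Q3 − Q1 = 73.20 − 57.90 = 15.30.
Lower fence = Q1 − 2·IQR = 57.90 − 30.60 = 27.30.
Upper fence = Q3 + 2·IQR = 73.20 + 30.60 = 103.80.
128.4 > 103.80 → outlier.
130.4 > 103.80 → outlier.
174.0 > 103.80 → outlier.
All remaining values lie within [27.30, 103.80].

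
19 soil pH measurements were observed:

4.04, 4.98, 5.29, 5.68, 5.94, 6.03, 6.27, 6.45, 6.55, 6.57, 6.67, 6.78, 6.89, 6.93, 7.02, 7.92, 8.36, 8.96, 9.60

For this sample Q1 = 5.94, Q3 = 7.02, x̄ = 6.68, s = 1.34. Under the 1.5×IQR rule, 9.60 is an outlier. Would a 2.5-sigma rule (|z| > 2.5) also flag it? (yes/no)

no

z = (9.60 − 6.68) / 1.34 = 2.18.
|z| = 2.18 ≤ 2.5.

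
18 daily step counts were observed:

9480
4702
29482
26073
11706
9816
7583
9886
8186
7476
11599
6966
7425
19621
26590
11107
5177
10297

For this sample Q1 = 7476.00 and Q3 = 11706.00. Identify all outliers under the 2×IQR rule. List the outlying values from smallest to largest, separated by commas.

26073, 26590, 29482

IQR = Q3 − Q1 = 11706.00 − 7476.00 = 4230.00.
Lower fence = Q1 − 2·IQR = 7476.00 − 8460.00 = -984.00.
Upper fence = Q3 + 2·IQR = 11706.00 + 8460.00 = 20166.00.
26073 > 20166.00 → outlier.
26590 > 20166.00 → outlier.
29482 > 20166.00 → outlier.
All remaining values lie within [-984.00, 20166.00].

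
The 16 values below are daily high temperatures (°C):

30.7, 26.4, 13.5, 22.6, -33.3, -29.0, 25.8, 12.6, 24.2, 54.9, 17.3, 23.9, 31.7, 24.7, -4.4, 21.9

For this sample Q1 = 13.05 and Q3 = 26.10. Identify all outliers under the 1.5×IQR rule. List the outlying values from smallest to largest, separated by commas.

IQR = Q3 − Q1 = 26.10 − 13.05 = 13.05.
Lower fence = Q1 − 1.5·IQR = 13.05 − 19.575 = -6.525.
Upper fence = Q3 + 1.5·IQR = 26.10 + 19.575 = 45.675.
-33.3 < -6.525 → outlier.
-29.0 < -6.525 → outlier.
54.9 > 45.675 → outlier.
All remaining values lie within [-6.525, 45.675].

-33.3, -29.0, 54.9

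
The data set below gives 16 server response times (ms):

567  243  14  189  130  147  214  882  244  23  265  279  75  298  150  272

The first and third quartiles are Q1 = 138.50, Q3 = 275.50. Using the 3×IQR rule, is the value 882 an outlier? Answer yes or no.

IQR = Q3 − Q1 = 275.50 − 138.50 = 137.00.
Lower fence = Q1 − 3·IQR = 138.50 − 411.00 = -272.50.
Upper fence = Q3 + 3·IQR = 275.50 + 411.00 = 686.50.
882 lies above the upper fence.

yes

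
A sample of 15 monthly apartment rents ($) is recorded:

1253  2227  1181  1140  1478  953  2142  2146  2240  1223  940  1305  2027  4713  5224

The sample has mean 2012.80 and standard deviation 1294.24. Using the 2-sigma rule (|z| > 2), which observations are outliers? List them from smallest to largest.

4713, 5224

Cutoffs at x̄ ± 2s: 2012.80 ± 2·1294.24 = [-575.68, 4601.28].
4713: z = 2.09, |z| > 2 → outlier.
5224: z = 2.48, |z| > 2 → outlier.
Every other value lies within [-575.68, 4601.28].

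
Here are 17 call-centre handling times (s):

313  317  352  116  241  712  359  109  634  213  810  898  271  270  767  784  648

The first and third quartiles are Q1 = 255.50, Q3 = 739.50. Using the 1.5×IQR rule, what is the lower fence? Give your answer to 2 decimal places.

-470.50

IQR = Q3 − Q1 = 739.50 − 255.50 = 484.00.
Lower fence = Q1 − 1.5·IQR = 255.50 − 726.00 = -470.50.
Upper fence = Q3 + 1.5·IQR = 739.50 + 726.00 = 1465.50.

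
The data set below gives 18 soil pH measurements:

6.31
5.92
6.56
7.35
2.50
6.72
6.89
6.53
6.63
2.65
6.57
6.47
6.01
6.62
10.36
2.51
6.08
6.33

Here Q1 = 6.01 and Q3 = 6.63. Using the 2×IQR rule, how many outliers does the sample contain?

4

IQR = 0.62; fences at 6.01 − 1.24 = 4.77 and 6.63 + 1.24 = 7.87.
Outside the cutoffs: 2.50, 2.51, 2.65, 10.36.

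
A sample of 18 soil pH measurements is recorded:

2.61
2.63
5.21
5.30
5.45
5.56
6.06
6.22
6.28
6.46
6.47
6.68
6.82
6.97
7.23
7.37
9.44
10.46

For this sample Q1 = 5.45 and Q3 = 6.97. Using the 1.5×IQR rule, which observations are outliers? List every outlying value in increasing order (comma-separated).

IQR = Q3 − Q1 = 6.97 − 5.45 = 1.52.
Lower fence = Q1 − 1.5·IQR = 5.45 − 2.28 = 3.17.
Upper fence = Q3 + 1.5·IQR = 6.97 + 2.28 = 9.25.
2.61 < 3.17 → outlier.
2.63 < 3.17 → outlier.
9.44 > 9.25 → outlier.
10.46 > 9.25 → outlier.
All remaining values lie within [3.17, 9.25].

2.61, 2.63, 9.44, 10.46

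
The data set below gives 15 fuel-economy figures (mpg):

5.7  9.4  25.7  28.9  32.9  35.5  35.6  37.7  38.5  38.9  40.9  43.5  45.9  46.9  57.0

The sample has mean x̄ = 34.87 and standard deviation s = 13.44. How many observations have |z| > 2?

Cutoffs: x̄ ± 2s = [7.99, 61.75].
Outside the cutoffs: 5.7.

1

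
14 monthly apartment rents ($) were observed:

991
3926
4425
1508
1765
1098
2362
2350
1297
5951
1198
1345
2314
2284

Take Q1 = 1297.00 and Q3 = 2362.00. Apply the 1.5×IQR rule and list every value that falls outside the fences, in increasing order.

IQR = Q3 − Q1 = 2362.00 − 1297.00 = 1065.00.
Lower fence = Q1 − 1.5·IQR = 1297.00 − 1597.50 = -300.50.
Upper fence = Q3 + 1.5·IQR = 2362.00 + 1597.50 = 3959.50.
4425 > 3959.50 → outlier.
5951 > 3959.50 → outlier.
All remaining values lie within [-300.50, 3959.50].

4425, 5951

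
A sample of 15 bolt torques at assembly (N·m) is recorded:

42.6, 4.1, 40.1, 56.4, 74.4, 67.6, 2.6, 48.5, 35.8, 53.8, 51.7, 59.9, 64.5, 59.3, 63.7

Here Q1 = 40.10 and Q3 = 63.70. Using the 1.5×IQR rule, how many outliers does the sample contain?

2

IQR = 23.60; fences at 40.10 − 35.40 = 4.70 and 63.70 + 35.40 = 99.10.
Outside the cutoffs: 2.6, 4.1.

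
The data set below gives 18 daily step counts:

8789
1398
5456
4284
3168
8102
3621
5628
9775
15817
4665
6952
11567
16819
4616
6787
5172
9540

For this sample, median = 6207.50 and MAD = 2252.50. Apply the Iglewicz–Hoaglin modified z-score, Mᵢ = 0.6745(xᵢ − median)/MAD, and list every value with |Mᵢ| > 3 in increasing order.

|Mᵢ| > 3 ⇔ |xᵢ − 6207.50| > 3·2252.50/0.6745 = 10018.53.
So outliers lie outside [-3811.03, 16226.03].
16819: M = 3.18 → outlier.

16819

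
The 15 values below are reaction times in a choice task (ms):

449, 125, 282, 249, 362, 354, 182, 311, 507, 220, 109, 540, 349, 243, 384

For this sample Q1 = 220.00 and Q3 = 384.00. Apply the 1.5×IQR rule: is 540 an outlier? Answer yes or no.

no

IQR = Q3 − Q1 = 384.00 − 220.00 = 164.00.
Lower fence = Q1 − 1.5·IQR = 220.00 − 246.00 = -26.00.
Upper fence = Q3 + 1.5·IQR = 384.00 + 246.00 = 630.00.
540 lies within [-26.00, 630.00].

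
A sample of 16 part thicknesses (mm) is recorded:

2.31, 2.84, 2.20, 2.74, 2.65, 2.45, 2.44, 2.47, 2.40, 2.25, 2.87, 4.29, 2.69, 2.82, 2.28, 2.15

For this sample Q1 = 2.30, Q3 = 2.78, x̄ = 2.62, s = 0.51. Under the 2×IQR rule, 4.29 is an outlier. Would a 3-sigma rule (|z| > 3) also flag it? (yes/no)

yes

z = (4.29 − 2.62) / 0.51 = 3.27.
|z| = 3.27 > 3.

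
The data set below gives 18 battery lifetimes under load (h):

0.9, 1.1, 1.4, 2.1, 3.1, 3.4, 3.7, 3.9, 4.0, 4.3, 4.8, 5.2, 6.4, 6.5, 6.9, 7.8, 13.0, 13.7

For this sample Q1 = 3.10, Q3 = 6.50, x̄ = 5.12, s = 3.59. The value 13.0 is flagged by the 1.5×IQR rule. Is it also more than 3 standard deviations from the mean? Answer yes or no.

no

z = (13.0 − 5.12) / 3.59 = 2.19.
|z| = 2.19 ≤ 3.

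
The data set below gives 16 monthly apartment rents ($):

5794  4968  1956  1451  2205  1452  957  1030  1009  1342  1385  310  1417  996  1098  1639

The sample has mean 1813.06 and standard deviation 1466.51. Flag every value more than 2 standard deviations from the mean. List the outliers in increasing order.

4968, 5794

Cutoffs at x̄ ± 2s: 1813.06 ± 2·1466.51 = [-1119.96, 4746.08].
4968: z = 2.15, |z| > 2 → outlier.
5794: z = 2.71, |z| > 2 → outlier.
Every other value lies within [-1119.96, 4746.08].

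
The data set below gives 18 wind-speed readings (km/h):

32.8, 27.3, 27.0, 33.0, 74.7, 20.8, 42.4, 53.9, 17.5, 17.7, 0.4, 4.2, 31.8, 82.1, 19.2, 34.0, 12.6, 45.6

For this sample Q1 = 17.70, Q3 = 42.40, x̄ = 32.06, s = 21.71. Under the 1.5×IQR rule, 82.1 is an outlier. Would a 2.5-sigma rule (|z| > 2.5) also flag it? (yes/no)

z = (82.1 − 32.06) / 21.71 = 2.30.
|z| = 2.30 ≤ 2.5.

no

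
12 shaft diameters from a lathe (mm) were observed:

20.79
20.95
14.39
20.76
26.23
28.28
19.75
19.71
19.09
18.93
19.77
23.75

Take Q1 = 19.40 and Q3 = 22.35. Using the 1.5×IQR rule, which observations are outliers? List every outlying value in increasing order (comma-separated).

14.39, 28.28

IQR = Q3 − Q1 = 22.35 − 19.40 = 2.95.
Lower fence = Q1 − 1.5·IQR = 19.40 − 4.425 = 14.975.
Upper fence = Q3 + 1.5·IQR = 22.35 + 4.425 = 26.775.
14.39 < 14.975 → outlier.
28.28 > 26.775 → outlier.
All remaining values lie within [14.975, 26.775].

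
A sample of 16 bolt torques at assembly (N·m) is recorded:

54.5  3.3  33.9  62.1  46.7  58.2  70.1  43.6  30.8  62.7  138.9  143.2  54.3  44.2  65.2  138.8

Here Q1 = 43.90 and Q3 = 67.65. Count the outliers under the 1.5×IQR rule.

IQR = 23.75; fences at 43.90 − 35.625 = 8.275 and 67.65 + 35.625 = 103.275.
Outside the cutoffs: 3.3, 138.8, 138.9, 143.2.

4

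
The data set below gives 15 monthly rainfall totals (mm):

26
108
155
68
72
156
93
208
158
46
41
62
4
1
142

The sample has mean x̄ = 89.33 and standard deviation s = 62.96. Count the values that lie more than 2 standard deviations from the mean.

0

Cutoffs: x̄ ± 2s = [-36.59, 215.25].
Every value lies within the cutoffs.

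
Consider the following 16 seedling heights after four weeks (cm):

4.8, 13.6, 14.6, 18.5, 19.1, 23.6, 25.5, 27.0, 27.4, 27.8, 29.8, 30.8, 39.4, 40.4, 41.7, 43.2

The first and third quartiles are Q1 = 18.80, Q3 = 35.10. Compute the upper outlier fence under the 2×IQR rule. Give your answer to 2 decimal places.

67.70

IQR = Q3 − Q1 = 35.10 − 18.80 = 16.30.
Lower fence = Q1 − 2·IQR = 18.80 − 32.60 = -13.80.
Upper fence = Q3 + 2·IQR = 35.10 + 32.60 = 67.70.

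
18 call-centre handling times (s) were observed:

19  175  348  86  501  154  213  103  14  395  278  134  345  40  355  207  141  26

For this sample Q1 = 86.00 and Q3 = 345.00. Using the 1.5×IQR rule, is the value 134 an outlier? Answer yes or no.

no

IQR = Q3 − Q1 = 345.00 − 86.00 = 259.00.
Lower fence = Q1 − 1.5·IQR = 86.00 − 388.50 = -302.50.
Upper fence = Q3 + 1.5·IQR = 345.00 + 388.50 = 733.50.
134 lies within [-302.50, 733.50].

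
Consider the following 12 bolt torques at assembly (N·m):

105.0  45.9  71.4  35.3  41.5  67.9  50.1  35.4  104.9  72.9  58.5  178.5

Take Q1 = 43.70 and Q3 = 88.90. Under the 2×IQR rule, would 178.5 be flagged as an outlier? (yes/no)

no

IQR = Q3 − Q1 = 88.90 − 43.70 = 45.20.
Lower fence = Q1 − 2·IQR = 43.70 − 90.40 = -46.70.
Upper fence = Q3 + 2·IQR = 88.90 + 90.40 = 179.30.
178.5 lies within [-46.70, 179.30].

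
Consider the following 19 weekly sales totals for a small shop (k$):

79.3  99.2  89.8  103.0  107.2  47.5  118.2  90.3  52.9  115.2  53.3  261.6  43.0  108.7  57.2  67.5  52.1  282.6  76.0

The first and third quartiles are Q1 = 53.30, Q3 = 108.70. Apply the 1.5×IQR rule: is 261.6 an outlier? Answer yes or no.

yes

IQR = Q3 − Q1 = 108.70 − 53.30 = 55.40.
Lower fence = Q1 − 1.5·IQR = 53.30 − 83.10 = -29.80.
Upper fence = Q3 + 1.5·IQR = 108.70 + 83.10 = 191.80.
261.6 lies above the upper fence.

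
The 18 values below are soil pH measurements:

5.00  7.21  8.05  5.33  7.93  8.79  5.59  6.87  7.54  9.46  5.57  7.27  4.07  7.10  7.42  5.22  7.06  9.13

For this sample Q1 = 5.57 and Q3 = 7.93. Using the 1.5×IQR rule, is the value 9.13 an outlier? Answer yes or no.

no

IQR = Q3 − Q1 = 7.93 − 5.57 = 2.36.
Lower fence = Q1 − 1.5·IQR = 5.57 − 3.54 = 2.03.
Upper fence = Q3 + 1.5·IQR = 7.93 + 3.54 = 11.47.
9.13 lies within [2.03, 11.47].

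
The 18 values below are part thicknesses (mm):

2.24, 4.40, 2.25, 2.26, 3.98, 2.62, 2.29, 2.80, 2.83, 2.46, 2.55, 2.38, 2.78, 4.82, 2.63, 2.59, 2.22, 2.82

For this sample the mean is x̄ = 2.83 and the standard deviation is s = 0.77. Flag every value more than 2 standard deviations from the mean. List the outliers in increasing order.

Cutoffs at x̄ ± 2s: 2.83 ± 2·0.77 = [1.29, 4.37].
4.40: z = 2.04, |z| > 2 → outlier.
4.82: z = 2.58, |z| > 2 → outlier.
Every other value lies within [1.29, 4.37].

4.40, 4.82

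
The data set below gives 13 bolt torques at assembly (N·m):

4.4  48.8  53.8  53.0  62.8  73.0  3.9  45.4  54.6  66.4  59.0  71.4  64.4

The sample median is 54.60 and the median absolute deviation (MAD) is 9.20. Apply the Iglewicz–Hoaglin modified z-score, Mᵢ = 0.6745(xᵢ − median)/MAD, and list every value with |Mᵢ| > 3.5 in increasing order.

3.9, 4.4

|Mᵢ| > 3.5 ⇔ |xᵢ − 54.60| > 3.5·9.20/0.6745 = 47.74.
So outliers lie outside [6.86, 102.34].
3.9: M = -3.72 → outlier.
4.4: M = -3.68 → outlier.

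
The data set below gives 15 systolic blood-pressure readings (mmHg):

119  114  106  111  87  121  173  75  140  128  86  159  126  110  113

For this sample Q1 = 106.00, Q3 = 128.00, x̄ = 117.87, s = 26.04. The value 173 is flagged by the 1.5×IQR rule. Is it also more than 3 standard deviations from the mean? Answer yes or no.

no

z = (173 − 117.87) / 26.04 = 2.12.
|z| = 2.12 ≤ 3.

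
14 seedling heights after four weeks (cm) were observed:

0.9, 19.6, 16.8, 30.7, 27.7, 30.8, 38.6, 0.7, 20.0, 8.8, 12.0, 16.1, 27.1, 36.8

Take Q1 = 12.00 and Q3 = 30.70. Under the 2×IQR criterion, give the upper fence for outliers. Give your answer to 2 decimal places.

68.10

IQR = Q3 − Q1 = 30.70 − 12.00 = 18.70.
Lower fence = Q1 − 2·IQR = 12.00 − 37.40 = -25.40.
Upper fence = Q3 + 2·IQR = 30.70 + 37.40 = 68.10.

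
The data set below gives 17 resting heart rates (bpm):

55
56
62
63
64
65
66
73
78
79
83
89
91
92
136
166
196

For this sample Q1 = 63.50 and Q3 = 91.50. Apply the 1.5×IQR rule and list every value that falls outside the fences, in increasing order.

IQR = Q3 − Q1 = 91.50 − 63.50 = 28.00.
Lower fence = Q1 − 1.5·IQR = 63.50 − 42.00 = 21.50.
Upper fence = Q3 + 1.5·IQR = 91.50 + 42.00 = 133.50.
136 > 133.50 → outlier.
166 > 133.50 → outlier.
196 > 133.50 → outlier.
All remaining values lie within [21.50, 133.50].

136, 166, 196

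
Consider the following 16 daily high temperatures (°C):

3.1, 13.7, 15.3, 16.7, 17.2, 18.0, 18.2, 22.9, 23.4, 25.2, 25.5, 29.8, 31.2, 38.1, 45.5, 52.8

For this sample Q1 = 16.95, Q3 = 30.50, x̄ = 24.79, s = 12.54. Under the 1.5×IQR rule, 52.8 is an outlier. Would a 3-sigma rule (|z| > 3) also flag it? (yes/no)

z = (52.8 − 24.79) / 12.54 = 2.23.
|z| = 2.23 ≤ 3.

no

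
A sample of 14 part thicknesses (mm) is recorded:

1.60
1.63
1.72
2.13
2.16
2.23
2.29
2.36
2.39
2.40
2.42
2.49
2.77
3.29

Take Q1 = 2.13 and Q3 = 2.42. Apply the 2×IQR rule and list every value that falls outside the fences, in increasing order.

IQR = Q3 − Q1 = 2.42 − 2.13 = 0.29.
Lower fence = Q1 − 2·IQR = 2.13 − 0.58 = 1.55.
Upper fence = Q3 + 2·IQR = 2.42 + 0.58 = 3.00.
3.29 > 3.00 → outlier.
All remaining values lie within [1.55, 3.00].

3.29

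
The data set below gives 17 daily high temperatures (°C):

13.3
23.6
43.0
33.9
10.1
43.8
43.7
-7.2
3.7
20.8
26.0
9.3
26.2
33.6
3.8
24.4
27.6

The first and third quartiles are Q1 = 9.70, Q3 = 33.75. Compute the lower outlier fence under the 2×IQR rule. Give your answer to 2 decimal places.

-38.40

IQR = Q3 − Q1 = 33.75 − 9.70 = 24.05.
Lower fence = Q1 − 2·IQR = 9.70 − 48.10 = -38.40.
Upper fence = Q3 + 2·IQR = 33.75 + 48.10 = 81.85.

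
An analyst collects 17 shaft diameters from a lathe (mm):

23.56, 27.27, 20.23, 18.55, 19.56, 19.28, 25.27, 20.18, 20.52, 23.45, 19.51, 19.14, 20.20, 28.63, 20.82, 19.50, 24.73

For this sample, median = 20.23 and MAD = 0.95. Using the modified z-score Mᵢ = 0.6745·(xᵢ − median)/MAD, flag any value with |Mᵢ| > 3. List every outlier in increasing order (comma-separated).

24.73, 25.27, 27.27, 28.63

|Mᵢ| > 3 ⇔ |xᵢ − 20.23| > 3·0.95/0.6745 = 4.23.
So outliers lie outside [16.00, 24.46].
24.73: M = 3.20 → outlier.
25.27: M = 3.58 → outlier.
27.27: M = 5.00 → outlier.
28.63: M = 5.96 → outlier.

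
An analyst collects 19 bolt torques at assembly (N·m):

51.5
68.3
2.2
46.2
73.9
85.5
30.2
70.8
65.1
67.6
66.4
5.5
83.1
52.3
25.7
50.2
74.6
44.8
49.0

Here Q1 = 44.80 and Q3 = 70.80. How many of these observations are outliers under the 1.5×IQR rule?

2

IQR = 26.00; fences at 44.80 − 39.00 = 5.80 and 70.80 + 39.00 = 109.80.
Outside the cutoffs: 2.2, 5.5.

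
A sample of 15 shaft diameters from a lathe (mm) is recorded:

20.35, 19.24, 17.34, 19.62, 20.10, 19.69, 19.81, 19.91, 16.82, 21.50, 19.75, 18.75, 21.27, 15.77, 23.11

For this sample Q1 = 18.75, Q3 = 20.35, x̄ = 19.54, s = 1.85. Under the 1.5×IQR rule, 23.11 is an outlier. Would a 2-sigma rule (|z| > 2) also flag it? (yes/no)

z = (23.11 − 19.54) / 1.85 = 1.93.
|z| = 1.93 ≤ 2.

no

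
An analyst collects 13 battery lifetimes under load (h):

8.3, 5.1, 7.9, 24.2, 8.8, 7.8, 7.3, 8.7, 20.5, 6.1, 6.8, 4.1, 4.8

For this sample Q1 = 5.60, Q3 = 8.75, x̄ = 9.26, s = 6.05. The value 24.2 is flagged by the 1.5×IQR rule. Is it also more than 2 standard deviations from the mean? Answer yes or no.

yes

z = (24.2 − 9.26) / 6.05 = 2.47.
|z| = 2.47 > 2.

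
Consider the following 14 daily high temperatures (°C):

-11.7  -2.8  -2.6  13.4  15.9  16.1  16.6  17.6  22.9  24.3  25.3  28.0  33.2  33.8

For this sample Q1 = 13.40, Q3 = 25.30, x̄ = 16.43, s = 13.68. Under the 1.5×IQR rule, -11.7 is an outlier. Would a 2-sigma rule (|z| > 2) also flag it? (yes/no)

yes

z = (-11.7 − 16.43) / 13.68 = -2.06.
|z| = 2.06 > 2.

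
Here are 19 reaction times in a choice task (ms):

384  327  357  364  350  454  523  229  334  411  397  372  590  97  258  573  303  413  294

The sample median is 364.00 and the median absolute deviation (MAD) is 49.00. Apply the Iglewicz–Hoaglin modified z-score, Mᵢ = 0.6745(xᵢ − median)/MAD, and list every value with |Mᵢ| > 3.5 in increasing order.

97

|Mᵢ| > 3.5 ⇔ |xᵢ − 364.00| > 3.5·49.00/0.6745 = 254.26.
So outliers lie outside [109.74, 618.26].
97: M = -3.68 → outlier.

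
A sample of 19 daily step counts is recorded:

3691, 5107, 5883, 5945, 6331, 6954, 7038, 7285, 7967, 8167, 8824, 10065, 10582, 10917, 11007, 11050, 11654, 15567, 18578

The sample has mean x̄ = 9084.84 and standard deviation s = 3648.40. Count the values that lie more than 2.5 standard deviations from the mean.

Cutoffs: x̄ ± 2.5s = [-36.16, 18205.84].
Outside the cutoffs: 18578.

1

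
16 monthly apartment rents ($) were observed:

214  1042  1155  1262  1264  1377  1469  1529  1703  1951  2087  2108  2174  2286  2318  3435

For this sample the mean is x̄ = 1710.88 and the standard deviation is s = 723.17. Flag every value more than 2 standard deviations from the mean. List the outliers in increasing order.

Cutoffs at x̄ ± 2s: 1710.88 ± 2·723.17 = [264.54, 3157.22].
214: z = -2.07, |z| > 2 → outlier.
3435: z = 2.38, |z| > 2 → outlier.
Every other value lies within [264.54, 3157.22].

214, 3435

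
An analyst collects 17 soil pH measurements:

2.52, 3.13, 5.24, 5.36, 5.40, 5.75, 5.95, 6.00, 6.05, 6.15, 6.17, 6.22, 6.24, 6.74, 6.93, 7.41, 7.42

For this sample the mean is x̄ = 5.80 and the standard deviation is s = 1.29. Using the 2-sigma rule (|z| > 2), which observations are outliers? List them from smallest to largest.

2.52, 3.13

Cutoffs at x̄ ± 2s: 5.80 ± 2·1.29 = [3.22, 8.38].
2.52: z = -2.54, |z| > 2 → outlier.
3.13: z = -2.07, |z| > 2 → outlier.
Every other value lies within [3.22, 8.38].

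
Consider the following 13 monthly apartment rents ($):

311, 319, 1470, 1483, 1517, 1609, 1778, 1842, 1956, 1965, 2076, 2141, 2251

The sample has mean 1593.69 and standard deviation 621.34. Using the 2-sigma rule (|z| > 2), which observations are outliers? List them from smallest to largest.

311, 319

Cutoffs at x̄ ± 2s: 1593.69 ± 2·621.34 = [351.01, 2836.37].
311: z = -2.06, |z| > 2 → outlier.
319: z = -2.05, |z| > 2 → outlier.
Every other value lies within [351.01, 2836.37].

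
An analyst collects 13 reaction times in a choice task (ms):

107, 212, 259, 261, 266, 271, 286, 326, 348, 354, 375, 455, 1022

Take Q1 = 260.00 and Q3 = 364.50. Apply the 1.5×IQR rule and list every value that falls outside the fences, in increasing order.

IQR = Q3 − Q1 = 364.50 − 260.00 = 104.50.
Lower fence = Q1 − 1.5·IQR = 260.00 − 156.75 = 103.25.
Upper fence = Q3 + 1.5·IQR = 364.50 + 156.75 = 521.25.
1022 > 521.25 → outlier.
All remaining values lie within [103.25, 521.25].

1022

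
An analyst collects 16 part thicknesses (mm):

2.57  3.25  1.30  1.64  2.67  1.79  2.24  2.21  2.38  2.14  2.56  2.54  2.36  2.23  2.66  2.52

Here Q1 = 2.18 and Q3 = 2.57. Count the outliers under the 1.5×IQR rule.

IQR = 0.39; fences at 2.18 − 0.585 = 1.595 and 2.57 + 0.585 = 3.155.
Outside the cutoffs: 1.30, 3.25.

2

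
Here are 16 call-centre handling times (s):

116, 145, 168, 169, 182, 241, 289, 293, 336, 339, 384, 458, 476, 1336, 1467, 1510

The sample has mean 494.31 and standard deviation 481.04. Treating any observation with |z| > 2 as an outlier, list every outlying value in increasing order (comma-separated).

Cutoffs at x̄ ± 2s: 494.31 ± 2·481.04 = [-467.77, 1456.39].
1467: z = 2.02, |z| > 2 → outlier.
1510: z = 2.11, |z| > 2 → outlier.
Every other value lies within [-467.77, 1456.39].

1467, 1510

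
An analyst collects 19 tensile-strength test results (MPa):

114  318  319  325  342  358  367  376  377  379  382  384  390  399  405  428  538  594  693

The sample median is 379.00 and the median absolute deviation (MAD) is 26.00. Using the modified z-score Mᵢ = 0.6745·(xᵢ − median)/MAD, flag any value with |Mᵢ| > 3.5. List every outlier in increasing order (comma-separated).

|Mᵢ| > 3.5 ⇔ |xᵢ − 379.00| > 3.5·26.00/0.6745 = 134.91.
So outliers lie outside [244.09, 513.91].
114: M = -6.87 → outlier.
538: M = 4.12 → outlier.
594: M = 5.58 → outlier.
693: M = 8.15 → outlier.

114, 538, 594, 693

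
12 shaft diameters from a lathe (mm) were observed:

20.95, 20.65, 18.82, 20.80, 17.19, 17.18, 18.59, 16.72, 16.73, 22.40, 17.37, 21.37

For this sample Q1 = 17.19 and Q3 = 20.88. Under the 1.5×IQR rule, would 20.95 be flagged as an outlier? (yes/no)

IQR = Q3 − Q1 = 20.88 − 17.19 = 3.69.
Lower fence = Q1 − 1.5·IQR = 17.19 − 5.535 = 11.655.
Upper fence = Q3 + 1.5·IQR = 20.88 + 5.535 = 26.415.
20.95 lies within [11.655, 26.415].

no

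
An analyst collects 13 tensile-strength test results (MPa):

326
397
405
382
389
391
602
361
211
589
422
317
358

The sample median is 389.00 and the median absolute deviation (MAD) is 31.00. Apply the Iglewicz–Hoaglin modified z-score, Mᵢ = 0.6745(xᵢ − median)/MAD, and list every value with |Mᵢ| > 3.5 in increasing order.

211, 589, 602

|Mᵢ| > 3.5 ⇔ |xᵢ − 389.00| > 3.5·31.00/0.6745 = 160.86.
So outliers lie outside [228.14, 549.86].
211: M = -3.87 → outlier.
589: M = 4.35 → outlier.
602: M = 4.63 → outlier.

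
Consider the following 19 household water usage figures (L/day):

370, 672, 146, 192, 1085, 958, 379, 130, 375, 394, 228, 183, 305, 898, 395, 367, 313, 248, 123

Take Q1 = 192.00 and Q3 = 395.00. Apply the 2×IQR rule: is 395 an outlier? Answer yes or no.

no

IQR = Q3 − Q1 = 395.00 − 192.00 = 203.00.
Lower fence = Q1 − 2·IQR = 192.00 − 406.00 = -214.00.
Upper fence = Q3 + 2·IQR = 395.00 + 406.00 = 801.00.
395 lies within [-214.00, 801.00].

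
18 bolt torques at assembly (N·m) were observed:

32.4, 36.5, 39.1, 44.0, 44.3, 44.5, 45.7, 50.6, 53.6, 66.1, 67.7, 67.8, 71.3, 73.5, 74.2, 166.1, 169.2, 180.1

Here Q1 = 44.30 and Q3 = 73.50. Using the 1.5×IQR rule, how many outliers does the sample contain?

3

IQR = 29.20; fences at 44.30 − 43.80 = 0.50 and 73.50 + 43.80 = 117.30.
Outside the cutoffs: 166.1, 169.2, 180.1.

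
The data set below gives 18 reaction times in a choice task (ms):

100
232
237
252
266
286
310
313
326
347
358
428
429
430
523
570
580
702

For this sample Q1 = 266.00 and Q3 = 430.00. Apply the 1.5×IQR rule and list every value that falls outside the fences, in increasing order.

IQR = Q3 − Q1 = 430.00 − 266.00 = 164.00.
Lower fence = Q1 − 1.5·IQR = 266.00 − 246.00 = 20.00.
Upper fence = Q3 + 1.5·IQR = 430.00 + 246.00 = 676.00.
702 > 676.00 → outlier.
All remaining values lie within [20.00, 676.00].

702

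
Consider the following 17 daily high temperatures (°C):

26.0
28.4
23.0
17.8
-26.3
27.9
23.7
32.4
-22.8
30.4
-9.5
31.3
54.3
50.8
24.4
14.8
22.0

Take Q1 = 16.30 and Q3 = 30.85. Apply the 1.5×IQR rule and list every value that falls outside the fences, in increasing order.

IQR = Q3 − Q1 = 30.85 − 16.30 = 14.55.
Lower fence = Q1 − 1.5·IQR = 16.30 − 21.825 = -5.525.
Upper fence = Q3 + 1.5·IQR = 30.85 + 21.825 = 52.675.
-26.3 < -5.525 → outlier.
-22.8 < -5.525 → outlier.
-9.5 < -5.525 → outlier.
54.3 > 52.675 → outlier.
All remaining values lie within [-5.525, 52.675].

-26.3, -22.8, -9.5, 54.3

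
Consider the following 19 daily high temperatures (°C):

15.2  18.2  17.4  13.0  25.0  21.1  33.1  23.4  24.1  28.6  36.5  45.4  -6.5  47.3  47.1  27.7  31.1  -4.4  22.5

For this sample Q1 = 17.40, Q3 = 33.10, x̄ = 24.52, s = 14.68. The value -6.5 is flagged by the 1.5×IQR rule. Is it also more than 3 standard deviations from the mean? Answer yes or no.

z = (-6.5 − 24.52) / 14.68 = -2.11.
|z| = 2.11 ≤ 3.

no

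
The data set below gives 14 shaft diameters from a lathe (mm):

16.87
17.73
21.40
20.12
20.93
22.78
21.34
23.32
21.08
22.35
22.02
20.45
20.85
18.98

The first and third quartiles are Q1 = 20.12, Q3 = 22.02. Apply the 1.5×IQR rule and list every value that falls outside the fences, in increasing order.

IQR = Q3 − Q1 = 22.02 − 20.12 = 1.90.
Lower fence = Q1 − 1.5·IQR = 20.12 − 2.85 = 17.27.
Upper fence = Q3 + 1.5·IQR = 22.02 + 2.85 = 24.87.
16.87 < 17.27 → outlier.
All remaining values lie within [17.27, 24.87].

16.87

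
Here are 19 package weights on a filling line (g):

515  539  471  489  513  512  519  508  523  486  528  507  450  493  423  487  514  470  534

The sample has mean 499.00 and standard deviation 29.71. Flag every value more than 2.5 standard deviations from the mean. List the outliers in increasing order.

Cutoffs at x̄ ± 2.5s: 499.00 ± 2.5·29.71 = [424.725, 573.275].
423: z = -2.56, |z| > 2.5 → outlier.
Every other value lies within [424.725, 573.275].

423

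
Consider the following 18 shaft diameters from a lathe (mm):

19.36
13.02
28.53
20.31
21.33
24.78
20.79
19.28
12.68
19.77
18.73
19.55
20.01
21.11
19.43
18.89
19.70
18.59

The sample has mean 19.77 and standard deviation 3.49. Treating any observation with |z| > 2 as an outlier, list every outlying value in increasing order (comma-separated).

12.68, 28.53

Cutoffs at x̄ ± 2s: 19.77 ± 2·3.49 = [12.79, 26.75].
12.68: z = -2.03, |z| > 2 → outlier.
28.53: z = 2.51, |z| > 2 → outlier.
Every other value lies within [12.79, 26.75].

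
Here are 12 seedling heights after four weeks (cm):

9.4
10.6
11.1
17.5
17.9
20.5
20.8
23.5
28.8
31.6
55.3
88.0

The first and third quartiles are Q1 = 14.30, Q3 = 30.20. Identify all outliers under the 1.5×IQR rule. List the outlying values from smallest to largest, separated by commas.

IQR = Q3 − Q1 = 30.20 − 14.30 = 15.90.
Lower fence = Q1 − 1.5·IQR = 14.30 − 23.85 = -9.55.
Upper fence = Q3 + 1.5·IQR = 30.20 + 23.85 = 54.05.
55.3 > 54.05 → outlier.
88.0 > 54.05 → outlier.
All remaining values lie within [-9.55, 54.05].

55.3, 88.0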